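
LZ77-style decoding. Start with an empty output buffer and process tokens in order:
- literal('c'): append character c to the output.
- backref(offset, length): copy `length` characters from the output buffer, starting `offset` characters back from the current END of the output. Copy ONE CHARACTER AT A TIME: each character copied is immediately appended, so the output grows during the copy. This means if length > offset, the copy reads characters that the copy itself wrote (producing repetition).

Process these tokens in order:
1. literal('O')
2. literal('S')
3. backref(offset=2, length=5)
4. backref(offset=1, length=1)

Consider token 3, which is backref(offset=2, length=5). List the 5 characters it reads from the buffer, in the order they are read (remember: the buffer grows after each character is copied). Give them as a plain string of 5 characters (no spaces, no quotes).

Token 1: literal('O'). Output: "O"
Token 2: literal('S'). Output: "OS"
Token 3: backref(off=2, len=5). Buffer before: "OS" (len 2)
  byte 1: read out[0]='O', append. Buffer now: "OSO"
  byte 2: read out[1]='S', append. Buffer now: "OSOS"
  byte 3: read out[2]='O', append. Buffer now: "OSOSO"
  byte 4: read out[3]='S', append. Buffer now: "OSOSOS"
  byte 5: read out[4]='O', append. Buffer now: "OSOSOSO"

Answer: OSOSO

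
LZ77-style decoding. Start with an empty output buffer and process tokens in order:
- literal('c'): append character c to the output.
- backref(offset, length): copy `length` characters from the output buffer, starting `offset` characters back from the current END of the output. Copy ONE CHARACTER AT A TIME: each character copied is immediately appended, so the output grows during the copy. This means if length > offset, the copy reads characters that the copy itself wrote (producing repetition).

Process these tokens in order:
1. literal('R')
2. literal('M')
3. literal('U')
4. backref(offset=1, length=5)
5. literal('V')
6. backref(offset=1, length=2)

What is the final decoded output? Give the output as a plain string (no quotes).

Answer: RMUUUUUUVVV

Derivation:
Token 1: literal('R'). Output: "R"
Token 2: literal('M'). Output: "RM"
Token 3: literal('U'). Output: "RMU"
Token 4: backref(off=1, len=5) (overlapping!). Copied 'UUUUU' from pos 2. Output: "RMUUUUUU"
Token 5: literal('V'). Output: "RMUUUUUUV"
Token 6: backref(off=1, len=2) (overlapping!). Copied 'VV' from pos 8. Output: "RMUUUUUUVVV"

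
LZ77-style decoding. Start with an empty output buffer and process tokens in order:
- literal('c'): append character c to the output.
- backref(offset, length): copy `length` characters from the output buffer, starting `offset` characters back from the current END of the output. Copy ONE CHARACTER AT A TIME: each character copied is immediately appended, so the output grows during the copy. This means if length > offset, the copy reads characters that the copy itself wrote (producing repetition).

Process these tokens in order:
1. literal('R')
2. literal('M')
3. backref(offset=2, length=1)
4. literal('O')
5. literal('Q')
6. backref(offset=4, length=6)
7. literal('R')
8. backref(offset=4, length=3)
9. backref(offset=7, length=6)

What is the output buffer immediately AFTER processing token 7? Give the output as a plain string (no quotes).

Token 1: literal('R'). Output: "R"
Token 2: literal('M'). Output: "RM"
Token 3: backref(off=2, len=1). Copied 'R' from pos 0. Output: "RMR"
Token 4: literal('O'). Output: "RMRO"
Token 5: literal('Q'). Output: "RMROQ"
Token 6: backref(off=4, len=6) (overlapping!). Copied 'MROQMR' from pos 1. Output: "RMROQMROQMR"
Token 7: literal('R'). Output: "RMROQMROQMRR"

Answer: RMROQMROQMRR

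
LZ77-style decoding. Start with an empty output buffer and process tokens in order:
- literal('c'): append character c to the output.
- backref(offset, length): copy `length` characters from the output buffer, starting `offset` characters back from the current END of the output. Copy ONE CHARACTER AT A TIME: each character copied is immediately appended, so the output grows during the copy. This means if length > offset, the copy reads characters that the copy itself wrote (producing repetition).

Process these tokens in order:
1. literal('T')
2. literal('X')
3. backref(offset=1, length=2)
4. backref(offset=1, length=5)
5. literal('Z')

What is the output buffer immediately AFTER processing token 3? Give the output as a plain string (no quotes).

Token 1: literal('T'). Output: "T"
Token 2: literal('X'). Output: "TX"
Token 3: backref(off=1, len=2) (overlapping!). Copied 'XX' from pos 1. Output: "TXXX"

Answer: TXXX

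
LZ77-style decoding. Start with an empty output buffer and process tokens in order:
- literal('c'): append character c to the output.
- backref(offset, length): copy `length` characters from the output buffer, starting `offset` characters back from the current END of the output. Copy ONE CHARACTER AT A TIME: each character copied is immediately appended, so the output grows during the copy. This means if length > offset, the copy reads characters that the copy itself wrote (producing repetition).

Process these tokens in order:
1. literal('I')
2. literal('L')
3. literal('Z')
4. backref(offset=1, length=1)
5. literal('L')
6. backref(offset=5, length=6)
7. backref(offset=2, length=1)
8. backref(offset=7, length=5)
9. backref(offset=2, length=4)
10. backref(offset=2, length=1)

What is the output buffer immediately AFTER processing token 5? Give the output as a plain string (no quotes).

Answer: ILZZL

Derivation:
Token 1: literal('I'). Output: "I"
Token 2: literal('L'). Output: "IL"
Token 3: literal('Z'). Output: "ILZ"
Token 4: backref(off=1, len=1). Copied 'Z' from pos 2. Output: "ILZZ"
Token 5: literal('L'). Output: "ILZZL"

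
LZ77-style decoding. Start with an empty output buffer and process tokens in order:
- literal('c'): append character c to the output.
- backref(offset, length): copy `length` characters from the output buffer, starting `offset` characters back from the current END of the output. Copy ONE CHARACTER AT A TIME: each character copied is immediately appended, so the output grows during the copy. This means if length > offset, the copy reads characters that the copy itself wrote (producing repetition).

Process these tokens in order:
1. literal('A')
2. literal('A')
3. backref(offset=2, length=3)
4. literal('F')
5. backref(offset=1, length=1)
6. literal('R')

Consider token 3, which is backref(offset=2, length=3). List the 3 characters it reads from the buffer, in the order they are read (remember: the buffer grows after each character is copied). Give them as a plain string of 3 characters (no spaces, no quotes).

Token 1: literal('A'). Output: "A"
Token 2: literal('A'). Output: "AA"
Token 3: backref(off=2, len=3). Buffer before: "AA" (len 2)
  byte 1: read out[0]='A', append. Buffer now: "AAA"
  byte 2: read out[1]='A', append. Buffer now: "AAAA"
  byte 3: read out[2]='A', append. Buffer now: "AAAAA"

Answer: AAA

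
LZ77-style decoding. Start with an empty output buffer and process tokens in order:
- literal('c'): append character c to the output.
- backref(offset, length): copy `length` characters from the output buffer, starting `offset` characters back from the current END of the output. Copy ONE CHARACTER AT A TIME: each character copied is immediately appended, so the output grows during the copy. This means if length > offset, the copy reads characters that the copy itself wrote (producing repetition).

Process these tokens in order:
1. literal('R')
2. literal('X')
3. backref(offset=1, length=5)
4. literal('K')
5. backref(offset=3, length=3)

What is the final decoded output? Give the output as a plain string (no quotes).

Token 1: literal('R'). Output: "R"
Token 2: literal('X'). Output: "RX"
Token 3: backref(off=1, len=5) (overlapping!). Copied 'XXXXX' from pos 1. Output: "RXXXXXX"
Token 4: literal('K'). Output: "RXXXXXXK"
Token 5: backref(off=3, len=3). Copied 'XXK' from pos 5. Output: "RXXXXXXKXXK"

Answer: RXXXXXXKXXK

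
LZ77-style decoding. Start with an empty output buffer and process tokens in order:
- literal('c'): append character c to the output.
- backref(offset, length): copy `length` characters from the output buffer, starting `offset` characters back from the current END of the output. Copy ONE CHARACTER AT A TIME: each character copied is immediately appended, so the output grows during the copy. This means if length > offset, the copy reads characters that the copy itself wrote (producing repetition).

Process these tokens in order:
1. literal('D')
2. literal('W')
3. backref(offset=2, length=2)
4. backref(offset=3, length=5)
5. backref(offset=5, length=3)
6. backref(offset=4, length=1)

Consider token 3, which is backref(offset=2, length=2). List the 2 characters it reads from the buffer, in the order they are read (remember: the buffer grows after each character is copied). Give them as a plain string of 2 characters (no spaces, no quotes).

Token 1: literal('D'). Output: "D"
Token 2: literal('W'). Output: "DW"
Token 3: backref(off=2, len=2). Buffer before: "DW" (len 2)
  byte 1: read out[0]='D', append. Buffer now: "DWD"
  byte 2: read out[1]='W', append. Buffer now: "DWDW"

Answer: DW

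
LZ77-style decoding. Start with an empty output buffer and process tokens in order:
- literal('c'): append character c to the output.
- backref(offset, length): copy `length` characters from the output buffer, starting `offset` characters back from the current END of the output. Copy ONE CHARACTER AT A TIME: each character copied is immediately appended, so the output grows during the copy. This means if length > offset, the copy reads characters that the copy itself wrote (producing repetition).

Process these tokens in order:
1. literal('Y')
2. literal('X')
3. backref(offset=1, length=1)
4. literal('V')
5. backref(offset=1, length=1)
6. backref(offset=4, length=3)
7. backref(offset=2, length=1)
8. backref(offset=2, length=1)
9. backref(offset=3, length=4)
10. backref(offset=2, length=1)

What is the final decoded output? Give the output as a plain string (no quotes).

Answer: YXXVVXXVXVVXVVV

Derivation:
Token 1: literal('Y'). Output: "Y"
Token 2: literal('X'). Output: "YX"
Token 3: backref(off=1, len=1). Copied 'X' from pos 1. Output: "YXX"
Token 4: literal('V'). Output: "YXXV"
Token 5: backref(off=1, len=1). Copied 'V' from pos 3. Output: "YXXVV"
Token 6: backref(off=4, len=3). Copied 'XXV' from pos 1. Output: "YXXVVXXV"
Token 7: backref(off=2, len=1). Copied 'X' from pos 6. Output: "YXXVVXXVX"
Token 8: backref(off=2, len=1). Copied 'V' from pos 7. Output: "YXXVVXXVXV"
Token 9: backref(off=3, len=4) (overlapping!). Copied 'VXVV' from pos 7. Output: "YXXVVXXVXVVXVV"
Token 10: backref(off=2, len=1). Copied 'V' from pos 12. Output: "YXXVVXXVXVVXVVV"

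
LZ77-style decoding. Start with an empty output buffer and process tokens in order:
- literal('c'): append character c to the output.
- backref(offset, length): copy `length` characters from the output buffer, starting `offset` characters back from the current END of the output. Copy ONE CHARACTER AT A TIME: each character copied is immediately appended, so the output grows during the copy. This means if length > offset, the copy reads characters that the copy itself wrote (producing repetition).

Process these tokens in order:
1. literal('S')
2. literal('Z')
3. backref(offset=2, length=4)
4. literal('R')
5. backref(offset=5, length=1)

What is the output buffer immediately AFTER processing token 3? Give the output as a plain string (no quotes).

Token 1: literal('S'). Output: "S"
Token 2: literal('Z'). Output: "SZ"
Token 3: backref(off=2, len=4) (overlapping!). Copied 'SZSZ' from pos 0. Output: "SZSZSZ"

Answer: SZSZSZ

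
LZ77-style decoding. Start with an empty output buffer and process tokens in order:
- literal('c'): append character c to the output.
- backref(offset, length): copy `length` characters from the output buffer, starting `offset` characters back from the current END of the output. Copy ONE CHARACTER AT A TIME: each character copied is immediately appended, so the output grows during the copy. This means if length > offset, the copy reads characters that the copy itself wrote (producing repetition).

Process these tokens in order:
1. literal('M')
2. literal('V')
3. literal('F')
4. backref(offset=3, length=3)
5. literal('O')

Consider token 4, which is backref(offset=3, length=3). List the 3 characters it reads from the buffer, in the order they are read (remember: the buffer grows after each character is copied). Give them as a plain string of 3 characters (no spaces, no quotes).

Token 1: literal('M'). Output: "M"
Token 2: literal('V'). Output: "MV"
Token 3: literal('F'). Output: "MVF"
Token 4: backref(off=3, len=3). Buffer before: "MVF" (len 3)
  byte 1: read out[0]='M', append. Buffer now: "MVFM"
  byte 2: read out[1]='V', append. Buffer now: "MVFMV"
  byte 3: read out[2]='F', append. Buffer now: "MVFMVF"

Answer: MVF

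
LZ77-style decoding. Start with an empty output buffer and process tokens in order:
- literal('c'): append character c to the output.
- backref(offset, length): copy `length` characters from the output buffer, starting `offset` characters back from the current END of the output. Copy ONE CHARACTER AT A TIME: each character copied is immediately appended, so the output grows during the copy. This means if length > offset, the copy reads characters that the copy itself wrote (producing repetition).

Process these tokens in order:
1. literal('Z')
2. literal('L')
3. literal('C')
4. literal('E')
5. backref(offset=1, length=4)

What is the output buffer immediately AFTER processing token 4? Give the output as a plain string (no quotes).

Answer: ZLCE

Derivation:
Token 1: literal('Z'). Output: "Z"
Token 2: literal('L'). Output: "ZL"
Token 3: literal('C'). Output: "ZLC"
Token 4: literal('E'). Output: "ZLCE"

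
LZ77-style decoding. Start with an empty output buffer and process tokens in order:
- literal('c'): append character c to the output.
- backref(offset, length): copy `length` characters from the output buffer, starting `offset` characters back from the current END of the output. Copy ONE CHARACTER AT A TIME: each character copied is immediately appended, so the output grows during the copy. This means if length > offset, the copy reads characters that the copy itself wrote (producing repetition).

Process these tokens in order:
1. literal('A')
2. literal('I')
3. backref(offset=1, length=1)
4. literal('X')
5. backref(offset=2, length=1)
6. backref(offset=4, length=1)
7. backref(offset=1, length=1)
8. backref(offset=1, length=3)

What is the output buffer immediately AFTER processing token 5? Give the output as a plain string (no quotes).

Token 1: literal('A'). Output: "A"
Token 2: literal('I'). Output: "AI"
Token 3: backref(off=1, len=1). Copied 'I' from pos 1. Output: "AII"
Token 4: literal('X'). Output: "AIIX"
Token 5: backref(off=2, len=1). Copied 'I' from pos 2. Output: "AIIXI"

Answer: AIIXI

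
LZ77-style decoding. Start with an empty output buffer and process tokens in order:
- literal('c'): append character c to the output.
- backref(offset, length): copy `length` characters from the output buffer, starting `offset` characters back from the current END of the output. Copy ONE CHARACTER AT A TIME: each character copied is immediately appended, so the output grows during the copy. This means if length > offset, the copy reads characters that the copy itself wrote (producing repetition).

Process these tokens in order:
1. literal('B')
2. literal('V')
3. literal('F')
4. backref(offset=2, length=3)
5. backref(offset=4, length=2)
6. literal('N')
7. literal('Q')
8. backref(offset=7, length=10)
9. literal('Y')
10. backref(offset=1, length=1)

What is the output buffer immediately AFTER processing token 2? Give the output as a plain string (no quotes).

Token 1: literal('B'). Output: "B"
Token 2: literal('V'). Output: "BV"

Answer: BV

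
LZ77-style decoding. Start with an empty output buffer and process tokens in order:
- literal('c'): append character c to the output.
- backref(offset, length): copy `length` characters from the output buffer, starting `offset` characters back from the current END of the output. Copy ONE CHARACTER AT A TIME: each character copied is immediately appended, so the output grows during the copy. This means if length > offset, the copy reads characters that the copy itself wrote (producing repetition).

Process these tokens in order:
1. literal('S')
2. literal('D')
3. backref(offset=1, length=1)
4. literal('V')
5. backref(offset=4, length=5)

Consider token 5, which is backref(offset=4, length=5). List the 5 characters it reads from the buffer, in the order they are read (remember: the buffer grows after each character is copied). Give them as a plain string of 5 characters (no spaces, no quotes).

Token 1: literal('S'). Output: "S"
Token 2: literal('D'). Output: "SD"
Token 3: backref(off=1, len=1). Copied 'D' from pos 1. Output: "SDD"
Token 4: literal('V'). Output: "SDDV"
Token 5: backref(off=4, len=5). Buffer before: "SDDV" (len 4)
  byte 1: read out[0]='S', append. Buffer now: "SDDVS"
  byte 2: read out[1]='D', append. Buffer now: "SDDVSD"
  byte 3: read out[2]='D', append. Buffer now: "SDDVSDD"
  byte 4: read out[3]='V', append. Buffer now: "SDDVSDDV"
  byte 5: read out[4]='S', append. Buffer now: "SDDVSDDVS"

Answer: SDDVS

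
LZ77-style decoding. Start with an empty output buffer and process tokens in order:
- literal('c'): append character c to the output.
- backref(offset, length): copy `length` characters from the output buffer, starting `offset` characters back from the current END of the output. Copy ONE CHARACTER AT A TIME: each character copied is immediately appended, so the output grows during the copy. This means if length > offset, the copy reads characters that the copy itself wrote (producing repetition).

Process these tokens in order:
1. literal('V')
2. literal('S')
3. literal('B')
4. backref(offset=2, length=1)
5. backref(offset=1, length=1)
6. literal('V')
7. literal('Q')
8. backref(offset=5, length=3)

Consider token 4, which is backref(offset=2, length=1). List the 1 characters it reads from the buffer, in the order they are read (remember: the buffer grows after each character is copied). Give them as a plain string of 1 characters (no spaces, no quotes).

Answer: S

Derivation:
Token 1: literal('V'). Output: "V"
Token 2: literal('S'). Output: "VS"
Token 3: literal('B'). Output: "VSB"
Token 4: backref(off=2, len=1). Buffer before: "VSB" (len 3)
  byte 1: read out[1]='S', append. Buffer now: "VSBS"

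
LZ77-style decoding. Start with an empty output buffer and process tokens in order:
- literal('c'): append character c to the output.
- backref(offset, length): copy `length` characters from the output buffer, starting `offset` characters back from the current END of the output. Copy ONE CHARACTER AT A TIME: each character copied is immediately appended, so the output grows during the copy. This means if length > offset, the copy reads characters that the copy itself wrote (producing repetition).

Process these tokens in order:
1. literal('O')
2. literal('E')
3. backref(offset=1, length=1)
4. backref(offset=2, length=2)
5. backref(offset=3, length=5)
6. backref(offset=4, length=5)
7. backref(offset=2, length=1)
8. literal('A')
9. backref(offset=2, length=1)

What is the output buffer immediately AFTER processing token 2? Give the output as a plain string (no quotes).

Answer: OE

Derivation:
Token 1: literal('O'). Output: "O"
Token 2: literal('E'). Output: "OE"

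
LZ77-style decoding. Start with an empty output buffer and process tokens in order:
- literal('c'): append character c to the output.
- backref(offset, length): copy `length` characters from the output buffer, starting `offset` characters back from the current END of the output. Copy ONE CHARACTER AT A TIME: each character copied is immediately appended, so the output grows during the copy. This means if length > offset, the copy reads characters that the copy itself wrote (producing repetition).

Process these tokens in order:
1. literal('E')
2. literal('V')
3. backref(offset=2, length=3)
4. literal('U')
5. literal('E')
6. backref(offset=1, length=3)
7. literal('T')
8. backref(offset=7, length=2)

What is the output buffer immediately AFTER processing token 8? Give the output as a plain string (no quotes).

Token 1: literal('E'). Output: "E"
Token 2: literal('V'). Output: "EV"
Token 3: backref(off=2, len=3) (overlapping!). Copied 'EVE' from pos 0. Output: "EVEVE"
Token 4: literal('U'). Output: "EVEVEU"
Token 5: literal('E'). Output: "EVEVEUE"
Token 6: backref(off=1, len=3) (overlapping!). Copied 'EEE' from pos 6. Output: "EVEVEUEEEE"
Token 7: literal('T'). Output: "EVEVEUEEEET"
Token 8: backref(off=7, len=2). Copied 'EU' from pos 4. Output: "EVEVEUEEEETEU"

Answer: EVEVEUEEEETEU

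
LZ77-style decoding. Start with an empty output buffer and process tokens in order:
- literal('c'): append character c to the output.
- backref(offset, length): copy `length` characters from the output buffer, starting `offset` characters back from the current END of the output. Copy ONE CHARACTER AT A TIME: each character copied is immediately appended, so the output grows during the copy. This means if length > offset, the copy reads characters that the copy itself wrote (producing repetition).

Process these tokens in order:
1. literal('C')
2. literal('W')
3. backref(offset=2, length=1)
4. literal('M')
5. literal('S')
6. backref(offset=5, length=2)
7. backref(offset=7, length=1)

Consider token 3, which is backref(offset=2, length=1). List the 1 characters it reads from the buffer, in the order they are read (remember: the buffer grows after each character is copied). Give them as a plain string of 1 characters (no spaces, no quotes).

Answer: C

Derivation:
Token 1: literal('C'). Output: "C"
Token 2: literal('W'). Output: "CW"
Token 3: backref(off=2, len=1). Buffer before: "CW" (len 2)
  byte 1: read out[0]='C', append. Buffer now: "CWC"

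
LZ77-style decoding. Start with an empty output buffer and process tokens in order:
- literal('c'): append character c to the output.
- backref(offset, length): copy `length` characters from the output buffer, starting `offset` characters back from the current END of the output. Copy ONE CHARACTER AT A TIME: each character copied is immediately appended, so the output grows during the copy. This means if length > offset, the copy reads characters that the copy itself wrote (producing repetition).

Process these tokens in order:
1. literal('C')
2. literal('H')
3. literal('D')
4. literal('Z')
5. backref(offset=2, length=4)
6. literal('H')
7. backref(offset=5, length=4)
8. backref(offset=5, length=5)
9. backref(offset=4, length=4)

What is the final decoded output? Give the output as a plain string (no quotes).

Answer: CHDZDZDZHDZDZHDZDZDZDZ

Derivation:
Token 1: literal('C'). Output: "C"
Token 2: literal('H'). Output: "CH"
Token 3: literal('D'). Output: "CHD"
Token 4: literal('Z'). Output: "CHDZ"
Token 5: backref(off=2, len=4) (overlapping!). Copied 'DZDZ' from pos 2. Output: "CHDZDZDZ"
Token 6: literal('H'). Output: "CHDZDZDZH"
Token 7: backref(off=5, len=4). Copied 'DZDZ' from pos 4. Output: "CHDZDZDZHDZDZ"
Token 8: backref(off=5, len=5). Copied 'HDZDZ' from pos 8. Output: "CHDZDZDZHDZDZHDZDZ"
Token 9: backref(off=4, len=4). Copied 'DZDZ' from pos 14. Output: "CHDZDZDZHDZDZHDZDZDZDZ"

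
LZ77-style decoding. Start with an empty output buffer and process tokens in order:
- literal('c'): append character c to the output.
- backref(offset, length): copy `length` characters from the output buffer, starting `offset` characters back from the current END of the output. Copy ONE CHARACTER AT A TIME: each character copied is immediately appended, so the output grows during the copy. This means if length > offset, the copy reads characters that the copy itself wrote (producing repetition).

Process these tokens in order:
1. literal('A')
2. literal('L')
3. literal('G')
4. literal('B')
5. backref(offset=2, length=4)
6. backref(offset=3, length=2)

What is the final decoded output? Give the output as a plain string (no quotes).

Answer: ALGBGBGBBG

Derivation:
Token 1: literal('A'). Output: "A"
Token 2: literal('L'). Output: "AL"
Token 3: literal('G'). Output: "ALG"
Token 4: literal('B'). Output: "ALGB"
Token 5: backref(off=2, len=4) (overlapping!). Copied 'GBGB' from pos 2. Output: "ALGBGBGB"
Token 6: backref(off=3, len=2). Copied 'BG' from pos 5. Output: "ALGBGBGBBG"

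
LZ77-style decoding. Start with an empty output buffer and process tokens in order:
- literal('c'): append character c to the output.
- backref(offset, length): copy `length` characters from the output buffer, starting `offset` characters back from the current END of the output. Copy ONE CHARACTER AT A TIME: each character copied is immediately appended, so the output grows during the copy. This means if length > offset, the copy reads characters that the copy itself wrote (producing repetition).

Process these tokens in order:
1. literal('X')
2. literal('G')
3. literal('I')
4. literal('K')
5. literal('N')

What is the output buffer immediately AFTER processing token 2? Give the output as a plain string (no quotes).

Answer: XG

Derivation:
Token 1: literal('X'). Output: "X"
Token 2: literal('G'). Output: "XG"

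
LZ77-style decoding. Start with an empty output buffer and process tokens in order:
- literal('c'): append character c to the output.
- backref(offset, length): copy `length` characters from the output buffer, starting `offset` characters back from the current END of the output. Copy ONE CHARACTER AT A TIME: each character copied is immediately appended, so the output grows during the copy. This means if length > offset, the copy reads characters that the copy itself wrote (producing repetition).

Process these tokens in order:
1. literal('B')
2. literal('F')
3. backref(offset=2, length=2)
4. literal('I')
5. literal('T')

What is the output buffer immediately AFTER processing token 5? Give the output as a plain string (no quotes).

Token 1: literal('B'). Output: "B"
Token 2: literal('F'). Output: "BF"
Token 3: backref(off=2, len=2). Copied 'BF' from pos 0. Output: "BFBF"
Token 4: literal('I'). Output: "BFBFI"
Token 5: literal('T'). Output: "BFBFIT"

Answer: BFBFIT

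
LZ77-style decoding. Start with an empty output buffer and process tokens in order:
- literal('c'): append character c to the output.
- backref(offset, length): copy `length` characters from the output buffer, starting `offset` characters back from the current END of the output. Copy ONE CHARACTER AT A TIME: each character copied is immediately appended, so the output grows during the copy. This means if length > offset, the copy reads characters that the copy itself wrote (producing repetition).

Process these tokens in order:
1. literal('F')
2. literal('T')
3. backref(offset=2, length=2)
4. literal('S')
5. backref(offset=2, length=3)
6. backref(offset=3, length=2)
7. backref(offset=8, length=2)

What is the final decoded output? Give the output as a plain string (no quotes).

Answer: FTFTSTSTTSFT

Derivation:
Token 1: literal('F'). Output: "F"
Token 2: literal('T'). Output: "FT"
Token 3: backref(off=2, len=2). Copied 'FT' from pos 0. Output: "FTFT"
Token 4: literal('S'). Output: "FTFTS"
Token 5: backref(off=2, len=3) (overlapping!). Copied 'TST' from pos 3. Output: "FTFTSTST"
Token 6: backref(off=3, len=2). Copied 'TS' from pos 5. Output: "FTFTSTSTTS"
Token 7: backref(off=8, len=2). Copied 'FT' from pos 2. Output: "FTFTSTSTTSFT"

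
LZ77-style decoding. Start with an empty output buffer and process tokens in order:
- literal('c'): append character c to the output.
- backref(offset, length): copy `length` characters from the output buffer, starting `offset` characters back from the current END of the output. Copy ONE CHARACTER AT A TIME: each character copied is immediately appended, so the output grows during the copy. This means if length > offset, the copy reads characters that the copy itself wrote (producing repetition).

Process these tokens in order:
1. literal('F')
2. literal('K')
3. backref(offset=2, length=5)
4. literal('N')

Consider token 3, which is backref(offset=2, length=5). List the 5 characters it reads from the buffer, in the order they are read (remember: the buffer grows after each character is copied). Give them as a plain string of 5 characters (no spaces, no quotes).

Token 1: literal('F'). Output: "F"
Token 2: literal('K'). Output: "FK"
Token 3: backref(off=2, len=5). Buffer before: "FK" (len 2)
  byte 1: read out[0]='F', append. Buffer now: "FKF"
  byte 2: read out[1]='K', append. Buffer now: "FKFK"
  byte 3: read out[2]='F', append. Buffer now: "FKFKF"
  byte 4: read out[3]='K', append. Buffer now: "FKFKFK"
  byte 5: read out[4]='F', append. Buffer now: "FKFKFKF"

Answer: FKFKF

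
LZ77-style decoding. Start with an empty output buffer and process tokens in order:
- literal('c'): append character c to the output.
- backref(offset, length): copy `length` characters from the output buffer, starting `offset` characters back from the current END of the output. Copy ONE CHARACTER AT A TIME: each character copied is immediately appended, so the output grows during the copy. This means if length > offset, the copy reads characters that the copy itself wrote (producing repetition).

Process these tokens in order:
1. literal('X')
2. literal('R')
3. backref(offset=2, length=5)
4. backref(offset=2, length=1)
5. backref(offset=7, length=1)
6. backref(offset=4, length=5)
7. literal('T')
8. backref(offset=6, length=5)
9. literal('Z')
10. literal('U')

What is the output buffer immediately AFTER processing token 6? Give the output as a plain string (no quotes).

Token 1: literal('X'). Output: "X"
Token 2: literal('R'). Output: "XR"
Token 3: backref(off=2, len=5) (overlapping!). Copied 'XRXRX' from pos 0. Output: "XRXRXRX"
Token 4: backref(off=2, len=1). Copied 'R' from pos 5. Output: "XRXRXRXR"
Token 5: backref(off=7, len=1). Copied 'R' from pos 1. Output: "XRXRXRXRR"
Token 6: backref(off=4, len=5) (overlapping!). Copied 'RXRRR' from pos 5. Output: "XRXRXRXRRRXRRR"

Answer: XRXRXRXRRRXRRR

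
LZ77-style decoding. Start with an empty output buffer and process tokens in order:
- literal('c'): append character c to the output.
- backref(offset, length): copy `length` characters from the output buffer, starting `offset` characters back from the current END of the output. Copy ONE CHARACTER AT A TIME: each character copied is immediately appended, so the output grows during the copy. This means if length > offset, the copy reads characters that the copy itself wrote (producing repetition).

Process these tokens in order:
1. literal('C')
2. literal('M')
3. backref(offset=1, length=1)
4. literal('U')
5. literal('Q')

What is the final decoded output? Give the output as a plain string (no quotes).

Answer: CMMUQ

Derivation:
Token 1: literal('C'). Output: "C"
Token 2: literal('M'). Output: "CM"
Token 3: backref(off=1, len=1). Copied 'M' from pos 1. Output: "CMM"
Token 4: literal('U'). Output: "CMMU"
Token 5: literal('Q'). Output: "CMMUQ"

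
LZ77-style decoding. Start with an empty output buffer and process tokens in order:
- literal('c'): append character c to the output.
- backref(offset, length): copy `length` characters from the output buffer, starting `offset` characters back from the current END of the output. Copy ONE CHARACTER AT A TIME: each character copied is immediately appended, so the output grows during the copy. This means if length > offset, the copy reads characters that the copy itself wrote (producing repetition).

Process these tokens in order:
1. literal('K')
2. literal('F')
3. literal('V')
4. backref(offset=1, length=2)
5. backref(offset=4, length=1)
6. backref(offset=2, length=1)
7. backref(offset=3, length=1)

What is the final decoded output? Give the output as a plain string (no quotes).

Answer: KFVVVFVV

Derivation:
Token 1: literal('K'). Output: "K"
Token 2: literal('F'). Output: "KF"
Token 3: literal('V'). Output: "KFV"
Token 4: backref(off=1, len=2) (overlapping!). Copied 'VV' from pos 2. Output: "KFVVV"
Token 5: backref(off=4, len=1). Copied 'F' from pos 1. Output: "KFVVVF"
Token 6: backref(off=2, len=1). Copied 'V' from pos 4. Output: "KFVVVFV"
Token 7: backref(off=3, len=1). Copied 'V' from pos 4. Output: "KFVVVFVV"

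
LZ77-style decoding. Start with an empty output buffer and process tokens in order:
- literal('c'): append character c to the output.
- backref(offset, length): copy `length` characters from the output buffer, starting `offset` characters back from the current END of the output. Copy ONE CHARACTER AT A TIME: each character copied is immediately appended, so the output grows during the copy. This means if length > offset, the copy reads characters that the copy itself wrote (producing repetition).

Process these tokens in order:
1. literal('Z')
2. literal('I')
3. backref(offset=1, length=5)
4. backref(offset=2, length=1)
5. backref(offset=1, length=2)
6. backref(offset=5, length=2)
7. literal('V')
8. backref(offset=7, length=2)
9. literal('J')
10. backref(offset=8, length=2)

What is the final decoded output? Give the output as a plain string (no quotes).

Answer: ZIIIIIIIIIIIVIIJII

Derivation:
Token 1: literal('Z'). Output: "Z"
Token 2: literal('I'). Output: "ZI"
Token 3: backref(off=1, len=5) (overlapping!). Copied 'IIIII' from pos 1. Output: "ZIIIIII"
Token 4: backref(off=2, len=1). Copied 'I' from pos 5. Output: "ZIIIIIII"
Token 5: backref(off=1, len=2) (overlapping!). Copied 'II' from pos 7. Output: "ZIIIIIIIII"
Token 6: backref(off=5, len=2). Copied 'II' from pos 5. Output: "ZIIIIIIIIIII"
Token 7: literal('V'). Output: "ZIIIIIIIIIIIV"
Token 8: backref(off=7, len=2). Copied 'II' from pos 6. Output: "ZIIIIIIIIIIIVII"
Token 9: literal('J'). Output: "ZIIIIIIIIIIIVIIJ"
Token 10: backref(off=8, len=2). Copied 'II' from pos 8. Output: "ZIIIIIIIIIIIVIIJII"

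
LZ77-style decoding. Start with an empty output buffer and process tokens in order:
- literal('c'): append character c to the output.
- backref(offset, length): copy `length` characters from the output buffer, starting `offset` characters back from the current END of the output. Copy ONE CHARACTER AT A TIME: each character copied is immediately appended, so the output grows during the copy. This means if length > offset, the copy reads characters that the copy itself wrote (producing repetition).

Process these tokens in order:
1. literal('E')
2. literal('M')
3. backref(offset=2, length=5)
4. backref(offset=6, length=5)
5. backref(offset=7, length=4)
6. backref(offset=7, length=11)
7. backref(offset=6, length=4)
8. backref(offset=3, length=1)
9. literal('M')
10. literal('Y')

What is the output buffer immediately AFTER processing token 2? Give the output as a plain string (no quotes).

Token 1: literal('E'). Output: "E"
Token 2: literal('M'). Output: "EM"

Answer: EM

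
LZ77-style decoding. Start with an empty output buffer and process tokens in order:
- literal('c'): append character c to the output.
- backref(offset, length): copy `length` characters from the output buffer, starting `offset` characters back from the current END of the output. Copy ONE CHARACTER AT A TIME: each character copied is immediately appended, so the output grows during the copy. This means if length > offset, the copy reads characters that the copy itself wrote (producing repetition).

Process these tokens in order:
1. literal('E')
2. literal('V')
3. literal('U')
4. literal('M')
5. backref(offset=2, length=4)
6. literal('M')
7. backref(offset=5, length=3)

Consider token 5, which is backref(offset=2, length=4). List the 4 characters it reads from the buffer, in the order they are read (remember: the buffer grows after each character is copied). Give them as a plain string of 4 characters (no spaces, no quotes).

Answer: UMUM

Derivation:
Token 1: literal('E'). Output: "E"
Token 2: literal('V'). Output: "EV"
Token 3: literal('U'). Output: "EVU"
Token 4: literal('M'). Output: "EVUM"
Token 5: backref(off=2, len=4). Buffer before: "EVUM" (len 4)
  byte 1: read out[2]='U', append. Buffer now: "EVUMU"
  byte 2: read out[3]='M', append. Buffer now: "EVUMUM"
  byte 3: read out[4]='U', append. Buffer now: "EVUMUMU"
  byte 4: read out[5]='M', append. Buffer now: "EVUMUMUM"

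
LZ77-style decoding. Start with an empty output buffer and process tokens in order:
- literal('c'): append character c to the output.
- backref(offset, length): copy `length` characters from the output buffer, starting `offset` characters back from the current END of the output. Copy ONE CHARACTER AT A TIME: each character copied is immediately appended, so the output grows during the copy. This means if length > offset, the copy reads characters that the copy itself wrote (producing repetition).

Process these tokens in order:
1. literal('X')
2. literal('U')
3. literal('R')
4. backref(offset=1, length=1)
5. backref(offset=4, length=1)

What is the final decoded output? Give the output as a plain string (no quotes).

Token 1: literal('X'). Output: "X"
Token 2: literal('U'). Output: "XU"
Token 3: literal('R'). Output: "XUR"
Token 4: backref(off=1, len=1). Copied 'R' from pos 2. Output: "XURR"
Token 5: backref(off=4, len=1). Copied 'X' from pos 0. Output: "XURRX"

Answer: XURRX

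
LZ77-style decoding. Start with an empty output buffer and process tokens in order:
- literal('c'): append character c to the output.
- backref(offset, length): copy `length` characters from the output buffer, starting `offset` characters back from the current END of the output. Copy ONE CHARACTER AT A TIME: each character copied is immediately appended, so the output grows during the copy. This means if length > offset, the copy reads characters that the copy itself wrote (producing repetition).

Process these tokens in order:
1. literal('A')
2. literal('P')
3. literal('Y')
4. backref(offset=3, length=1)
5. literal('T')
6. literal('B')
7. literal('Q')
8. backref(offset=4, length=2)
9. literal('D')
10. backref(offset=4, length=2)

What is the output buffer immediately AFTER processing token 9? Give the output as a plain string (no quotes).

Token 1: literal('A'). Output: "A"
Token 2: literal('P'). Output: "AP"
Token 3: literal('Y'). Output: "APY"
Token 4: backref(off=3, len=1). Copied 'A' from pos 0. Output: "APYA"
Token 5: literal('T'). Output: "APYAT"
Token 6: literal('B'). Output: "APYATB"
Token 7: literal('Q'). Output: "APYATBQ"
Token 8: backref(off=4, len=2). Copied 'AT' from pos 3. Output: "APYATBQAT"
Token 9: literal('D'). Output: "APYATBQATD"

Answer: APYATBQATD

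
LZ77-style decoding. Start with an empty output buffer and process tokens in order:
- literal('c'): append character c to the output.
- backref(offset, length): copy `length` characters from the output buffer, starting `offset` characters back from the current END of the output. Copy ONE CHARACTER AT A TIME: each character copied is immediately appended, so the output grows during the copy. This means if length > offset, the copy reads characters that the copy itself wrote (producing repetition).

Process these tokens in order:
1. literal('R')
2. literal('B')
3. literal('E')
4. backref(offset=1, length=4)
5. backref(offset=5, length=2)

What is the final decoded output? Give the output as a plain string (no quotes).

Answer: RBEEEEEEE

Derivation:
Token 1: literal('R'). Output: "R"
Token 2: literal('B'). Output: "RB"
Token 3: literal('E'). Output: "RBE"
Token 4: backref(off=1, len=4) (overlapping!). Copied 'EEEE' from pos 2. Output: "RBEEEEE"
Token 5: backref(off=5, len=2). Copied 'EE' from pos 2. Output: "RBEEEEEEE"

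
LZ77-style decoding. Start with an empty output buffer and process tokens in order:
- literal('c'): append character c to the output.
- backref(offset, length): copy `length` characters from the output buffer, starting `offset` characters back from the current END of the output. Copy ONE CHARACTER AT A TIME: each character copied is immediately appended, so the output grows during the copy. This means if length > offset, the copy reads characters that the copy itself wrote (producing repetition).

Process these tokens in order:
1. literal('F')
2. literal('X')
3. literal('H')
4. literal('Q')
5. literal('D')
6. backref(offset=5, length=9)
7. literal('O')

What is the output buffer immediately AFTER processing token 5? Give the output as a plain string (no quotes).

Token 1: literal('F'). Output: "F"
Token 2: literal('X'). Output: "FX"
Token 3: literal('H'). Output: "FXH"
Token 4: literal('Q'). Output: "FXHQ"
Token 5: literal('D'). Output: "FXHQD"

Answer: FXHQD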